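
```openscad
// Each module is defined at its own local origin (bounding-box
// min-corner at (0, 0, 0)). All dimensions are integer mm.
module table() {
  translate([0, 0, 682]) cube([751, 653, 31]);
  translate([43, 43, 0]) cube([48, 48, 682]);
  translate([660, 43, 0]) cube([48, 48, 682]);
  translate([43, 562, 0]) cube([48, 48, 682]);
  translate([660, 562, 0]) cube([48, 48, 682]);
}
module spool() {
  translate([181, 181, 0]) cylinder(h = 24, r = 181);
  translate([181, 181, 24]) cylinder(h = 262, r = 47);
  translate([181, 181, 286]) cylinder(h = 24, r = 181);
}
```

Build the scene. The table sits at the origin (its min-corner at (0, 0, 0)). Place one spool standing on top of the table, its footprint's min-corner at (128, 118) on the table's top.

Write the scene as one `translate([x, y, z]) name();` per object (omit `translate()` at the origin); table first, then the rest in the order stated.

table();
translate([128, 118, 713]) spool();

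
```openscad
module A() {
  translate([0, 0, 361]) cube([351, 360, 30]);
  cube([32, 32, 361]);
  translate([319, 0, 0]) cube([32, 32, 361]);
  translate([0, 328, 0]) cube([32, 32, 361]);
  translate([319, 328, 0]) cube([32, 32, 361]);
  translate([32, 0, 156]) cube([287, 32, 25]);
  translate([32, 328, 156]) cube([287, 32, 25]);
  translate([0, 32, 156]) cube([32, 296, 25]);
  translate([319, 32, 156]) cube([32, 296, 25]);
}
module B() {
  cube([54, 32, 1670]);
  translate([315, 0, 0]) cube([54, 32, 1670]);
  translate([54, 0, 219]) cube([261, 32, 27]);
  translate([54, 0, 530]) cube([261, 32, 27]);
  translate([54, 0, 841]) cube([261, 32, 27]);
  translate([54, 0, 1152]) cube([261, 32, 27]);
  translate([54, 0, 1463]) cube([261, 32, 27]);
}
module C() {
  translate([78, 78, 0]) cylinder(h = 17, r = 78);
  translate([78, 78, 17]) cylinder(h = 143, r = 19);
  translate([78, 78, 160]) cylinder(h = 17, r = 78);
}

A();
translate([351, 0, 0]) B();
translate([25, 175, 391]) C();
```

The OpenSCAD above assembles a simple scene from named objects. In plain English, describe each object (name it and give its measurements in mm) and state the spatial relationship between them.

A is a four-legged stool. The seat is 351×360 mm, 30 mm thick, top at z = 391 mm. It stands on four square legs, each 32×32 mm in cross-section, from z = 0 to the seat underside, each flush with a corner of the seat. Four stretchers, 32 mm wide and 25 mm tall, connect adjacent legs with their undersides at z = 156 mm, each running between the inner faces of the legs it joins and aligned with the legs' outer faces on the other axis.

B is a wooden ladder with two side rails of 54×32 mm section and 1670 mm height, set 369 mm apart overall. Between them run 5 rectangular rungs (32 mm deep, 27 mm thick), front faces flush with the rails' −y face. The bottom of the first rung is 219 mm above the floor and each subsequent rung is 311 mm higher than the one below.

C is a spool: two coaxial disc flanges of radius 78 mm and thickness 17 mm, joined by a core cylinder of radius 19 mm and height 143 mm. The lower flange rests on z = 0 and the three cylinders share a vertical axis.

The ladder is against the stool's +x side, with their −y faces flush. The spool is on top of the stool.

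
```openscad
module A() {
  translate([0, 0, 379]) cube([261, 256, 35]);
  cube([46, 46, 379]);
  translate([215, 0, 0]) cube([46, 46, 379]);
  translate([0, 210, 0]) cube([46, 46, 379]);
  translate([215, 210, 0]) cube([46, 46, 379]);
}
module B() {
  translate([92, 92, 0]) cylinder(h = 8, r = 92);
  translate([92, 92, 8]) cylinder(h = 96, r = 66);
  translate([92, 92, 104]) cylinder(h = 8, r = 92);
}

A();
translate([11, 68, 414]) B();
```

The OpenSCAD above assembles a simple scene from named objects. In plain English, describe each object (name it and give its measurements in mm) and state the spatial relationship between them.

A is a simple wooden stool: a rectangular seat 261 mm (x) by 256 mm (y), 35 mm thick, top face at z = 414 mm, on four square legs, each 46×46 mm in cross-section. The legs rest on z = 0, each flush with a corner of the seat.

B is a spool: two coaxial disc flanges of radius 92 mm and thickness 8 mm, joined by a core cylinder of radius 66 mm and height 96 mm. The lower flange rests on z = 0 and the three cylinders share a vertical axis.

The spool is on top of the stool.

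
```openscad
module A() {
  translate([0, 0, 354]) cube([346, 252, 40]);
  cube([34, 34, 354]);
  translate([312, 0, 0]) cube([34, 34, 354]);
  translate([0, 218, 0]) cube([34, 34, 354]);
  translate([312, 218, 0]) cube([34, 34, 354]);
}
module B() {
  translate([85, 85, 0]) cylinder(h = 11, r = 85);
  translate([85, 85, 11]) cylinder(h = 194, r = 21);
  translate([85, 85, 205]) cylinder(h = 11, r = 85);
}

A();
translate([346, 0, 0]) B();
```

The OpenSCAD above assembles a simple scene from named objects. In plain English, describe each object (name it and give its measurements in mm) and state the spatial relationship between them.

A is a four-legged stool. The seat is 346×252 mm, 40 mm thick, top at z = 394 mm. It stands on four square legs, each 34×34 mm in cross-section, from z = 0 to the seat underside, each flush with a corner of the seat.

B is a spool: two coaxial disc flanges of radius 85 mm and thickness 11 mm, joined by a core cylinder of radius 21 mm and height 194 mm. The lower flange rests on z = 0 and the three cylinders share a vertical axis.

The spool is against the stool's +x side, with their −y faces flush.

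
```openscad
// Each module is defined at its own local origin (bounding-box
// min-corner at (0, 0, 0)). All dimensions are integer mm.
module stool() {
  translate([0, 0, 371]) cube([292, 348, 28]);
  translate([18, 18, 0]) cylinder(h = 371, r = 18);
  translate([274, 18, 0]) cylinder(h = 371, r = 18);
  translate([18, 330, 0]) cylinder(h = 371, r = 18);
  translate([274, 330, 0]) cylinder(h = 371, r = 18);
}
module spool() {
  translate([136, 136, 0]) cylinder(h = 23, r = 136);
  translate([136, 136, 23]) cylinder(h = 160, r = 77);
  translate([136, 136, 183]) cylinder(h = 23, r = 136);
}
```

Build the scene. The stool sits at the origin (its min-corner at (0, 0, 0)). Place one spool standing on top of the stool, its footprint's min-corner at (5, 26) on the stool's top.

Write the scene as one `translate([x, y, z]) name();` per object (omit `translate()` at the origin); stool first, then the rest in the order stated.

stool();
translate([5, 26, 399]) spool();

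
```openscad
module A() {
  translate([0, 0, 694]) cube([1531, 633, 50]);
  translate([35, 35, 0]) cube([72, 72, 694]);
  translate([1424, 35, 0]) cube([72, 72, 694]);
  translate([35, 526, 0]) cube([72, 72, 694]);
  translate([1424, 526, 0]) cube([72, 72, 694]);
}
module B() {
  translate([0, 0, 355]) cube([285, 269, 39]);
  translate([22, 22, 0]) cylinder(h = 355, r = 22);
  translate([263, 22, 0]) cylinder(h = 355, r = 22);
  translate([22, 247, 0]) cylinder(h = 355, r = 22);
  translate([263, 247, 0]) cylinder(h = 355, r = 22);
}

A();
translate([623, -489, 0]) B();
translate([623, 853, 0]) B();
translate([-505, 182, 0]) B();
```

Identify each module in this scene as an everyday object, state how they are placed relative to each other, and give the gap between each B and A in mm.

Each stool's nearest face is 220 mm from the table's bounding box.

A is a table. B is a stool. Three stools sit around the table at the −y, +y, −x sides. The gap between each stool and the table is 220 mm.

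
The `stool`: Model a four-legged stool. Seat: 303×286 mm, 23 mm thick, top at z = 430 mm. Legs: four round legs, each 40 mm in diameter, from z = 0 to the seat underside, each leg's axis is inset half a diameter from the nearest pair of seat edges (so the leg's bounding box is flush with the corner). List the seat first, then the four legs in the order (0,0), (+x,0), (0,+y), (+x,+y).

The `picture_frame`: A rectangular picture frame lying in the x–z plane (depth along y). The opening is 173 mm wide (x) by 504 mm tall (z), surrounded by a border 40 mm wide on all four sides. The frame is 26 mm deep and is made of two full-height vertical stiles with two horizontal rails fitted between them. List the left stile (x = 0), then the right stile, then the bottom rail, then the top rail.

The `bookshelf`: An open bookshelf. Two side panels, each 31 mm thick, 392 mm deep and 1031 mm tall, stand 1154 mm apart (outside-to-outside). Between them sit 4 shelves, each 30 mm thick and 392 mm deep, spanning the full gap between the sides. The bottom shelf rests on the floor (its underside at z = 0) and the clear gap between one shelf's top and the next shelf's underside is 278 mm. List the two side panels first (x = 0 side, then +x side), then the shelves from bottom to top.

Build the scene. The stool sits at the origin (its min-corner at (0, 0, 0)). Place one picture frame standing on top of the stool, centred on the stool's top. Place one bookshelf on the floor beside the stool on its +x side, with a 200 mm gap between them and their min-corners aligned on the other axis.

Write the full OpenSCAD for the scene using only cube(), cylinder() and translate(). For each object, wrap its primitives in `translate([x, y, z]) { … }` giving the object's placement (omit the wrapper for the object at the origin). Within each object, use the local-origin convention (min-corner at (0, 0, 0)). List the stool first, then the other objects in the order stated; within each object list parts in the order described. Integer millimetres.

translate([0, 0, 407]) cube([303, 286, 23]);
translate([20, 20, 0]) cylinder(h = 407, r = 20);
translate([283, 20, 0]) cylinder(h = 407, r = 20);
translate([20, 266, 0]) cylinder(h = 407, r = 20);
translate([283, 266, 0]) cylinder(h = 407, r = 20);
translate([25, 130, 430]) {
  cube([40, 26, 584]);
  translate([213, 0, 0]) cube([40, 26, 584]);
  translate([40, 0, 0]) cube([173, 26, 40]);
  translate([40, 0, 544]) cube([173, 26, 40]);
}
translate([503, 0, 0]) {
  cube([31, 392, 1031]);
  translate([1123, 0, 0]) cube([31, 392, 1031]);
  translate([31, 0, 0]) cube([1092, 392, 30]);
  translate([31, 0, 308]) cube([1092, 392, 30]);
  translate([31, 0, 616]) cube([1092, 392, 30]);
  translate([31, 0, 924]) cube([1092, 392, 30]);
}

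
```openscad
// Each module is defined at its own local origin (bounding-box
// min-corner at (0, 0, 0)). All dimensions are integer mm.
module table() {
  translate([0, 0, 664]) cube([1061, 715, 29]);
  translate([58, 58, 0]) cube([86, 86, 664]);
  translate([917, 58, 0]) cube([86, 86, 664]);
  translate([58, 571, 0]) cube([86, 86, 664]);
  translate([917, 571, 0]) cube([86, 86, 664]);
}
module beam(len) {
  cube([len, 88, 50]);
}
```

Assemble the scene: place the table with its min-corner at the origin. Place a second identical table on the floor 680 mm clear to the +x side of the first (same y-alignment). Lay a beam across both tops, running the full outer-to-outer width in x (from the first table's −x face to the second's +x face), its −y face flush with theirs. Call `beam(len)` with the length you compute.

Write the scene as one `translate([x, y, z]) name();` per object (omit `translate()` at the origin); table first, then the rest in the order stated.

table();
translate([1741, 0, 0]) table();
translate([0, 0, 693]) beam(2802);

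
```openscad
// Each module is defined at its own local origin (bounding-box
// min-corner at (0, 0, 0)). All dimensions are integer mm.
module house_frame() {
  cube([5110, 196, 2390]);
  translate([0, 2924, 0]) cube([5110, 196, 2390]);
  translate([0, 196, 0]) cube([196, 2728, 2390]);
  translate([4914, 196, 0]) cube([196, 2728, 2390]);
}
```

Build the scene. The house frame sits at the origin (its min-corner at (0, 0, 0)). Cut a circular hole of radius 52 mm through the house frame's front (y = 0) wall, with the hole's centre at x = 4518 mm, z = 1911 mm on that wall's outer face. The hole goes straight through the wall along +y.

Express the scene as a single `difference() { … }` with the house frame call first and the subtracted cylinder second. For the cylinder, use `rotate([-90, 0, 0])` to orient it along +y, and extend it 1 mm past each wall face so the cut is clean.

difference() {
  house_frame();
  translate([4518, -1, 1911]) rotate([-90, 0, 0]) cylinder(h = 198, r = 52);
}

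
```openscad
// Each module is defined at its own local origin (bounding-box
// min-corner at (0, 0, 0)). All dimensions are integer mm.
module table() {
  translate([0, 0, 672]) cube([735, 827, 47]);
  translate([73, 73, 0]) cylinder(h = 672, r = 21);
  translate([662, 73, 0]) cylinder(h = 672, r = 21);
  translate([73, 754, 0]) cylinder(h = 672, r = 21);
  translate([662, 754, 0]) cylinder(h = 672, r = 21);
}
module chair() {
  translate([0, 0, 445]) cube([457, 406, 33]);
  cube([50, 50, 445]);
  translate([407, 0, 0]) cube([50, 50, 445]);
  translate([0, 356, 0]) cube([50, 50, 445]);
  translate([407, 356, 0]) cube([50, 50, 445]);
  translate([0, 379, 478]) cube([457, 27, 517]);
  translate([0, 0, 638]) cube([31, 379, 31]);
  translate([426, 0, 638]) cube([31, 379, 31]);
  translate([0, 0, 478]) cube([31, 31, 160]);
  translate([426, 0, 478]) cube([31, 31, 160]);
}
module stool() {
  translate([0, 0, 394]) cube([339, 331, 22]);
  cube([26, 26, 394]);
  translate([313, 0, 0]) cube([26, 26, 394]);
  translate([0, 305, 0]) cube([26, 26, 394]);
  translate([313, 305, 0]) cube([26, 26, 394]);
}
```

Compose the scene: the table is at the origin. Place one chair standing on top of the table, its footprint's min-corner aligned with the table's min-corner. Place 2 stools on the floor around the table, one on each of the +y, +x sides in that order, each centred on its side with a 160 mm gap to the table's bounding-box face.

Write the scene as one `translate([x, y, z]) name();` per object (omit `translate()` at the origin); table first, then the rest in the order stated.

table();
translate([0, 0, 719]) chair();
translate([198, 987, 0]) stool();
translate([895, 248, 0]) stool();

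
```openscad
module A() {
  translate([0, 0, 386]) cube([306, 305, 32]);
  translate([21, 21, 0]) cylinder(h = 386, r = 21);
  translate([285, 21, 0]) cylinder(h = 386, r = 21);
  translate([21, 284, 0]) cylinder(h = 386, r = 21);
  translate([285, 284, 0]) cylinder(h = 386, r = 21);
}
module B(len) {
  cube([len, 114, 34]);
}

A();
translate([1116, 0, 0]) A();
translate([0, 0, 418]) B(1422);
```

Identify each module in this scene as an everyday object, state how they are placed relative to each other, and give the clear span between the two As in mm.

A is a stool. B is a beam. A beam spans the tops of two stools. The clear span between the two stools is 810 mm.

Second stool starts at x = 1116; first ends at x = 306; clear span = 1116 − 306 = 810 mm.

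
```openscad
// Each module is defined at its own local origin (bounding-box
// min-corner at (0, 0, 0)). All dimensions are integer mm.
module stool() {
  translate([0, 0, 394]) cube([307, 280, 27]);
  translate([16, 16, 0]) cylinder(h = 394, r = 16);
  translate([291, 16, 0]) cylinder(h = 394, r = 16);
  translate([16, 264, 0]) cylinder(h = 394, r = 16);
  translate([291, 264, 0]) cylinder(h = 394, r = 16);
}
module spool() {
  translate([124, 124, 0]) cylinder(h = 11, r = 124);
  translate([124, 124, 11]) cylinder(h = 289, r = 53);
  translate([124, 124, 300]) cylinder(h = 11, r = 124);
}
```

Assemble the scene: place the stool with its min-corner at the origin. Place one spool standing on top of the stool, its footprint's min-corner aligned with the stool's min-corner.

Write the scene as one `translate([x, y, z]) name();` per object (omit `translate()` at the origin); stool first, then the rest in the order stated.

stool();
translate([0, 0, 421]) spool();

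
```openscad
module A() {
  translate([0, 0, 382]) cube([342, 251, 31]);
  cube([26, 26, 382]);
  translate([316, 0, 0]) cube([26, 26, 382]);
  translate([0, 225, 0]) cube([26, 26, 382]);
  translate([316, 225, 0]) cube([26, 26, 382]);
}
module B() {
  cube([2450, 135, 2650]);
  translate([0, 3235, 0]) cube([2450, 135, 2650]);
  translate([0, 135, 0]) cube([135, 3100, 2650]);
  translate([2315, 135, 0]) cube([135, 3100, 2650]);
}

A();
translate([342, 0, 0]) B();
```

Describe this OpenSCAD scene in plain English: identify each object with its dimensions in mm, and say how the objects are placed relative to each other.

A is a four-legged stool. The seat is a 342×251×31 mm slab whose top surface is at z = 413 mm; four square legs, each 26×26 mm in cross-section, run from the floor (z = 0) to the underside of the seat, each flush with a corner of the seat.

B is the wall frame of a small rectangular building: four walls, each 2650 mm tall and 135 mm thick, enclosing a footprint 2450 mm (x) by 3370 mm (y) outside-to-outside, with no floor or roof. The front and back walls (the −y and +y sides) span the full width; the two side walls fit between them.

The house frame is against the stool's +x side, with their −y faces flush.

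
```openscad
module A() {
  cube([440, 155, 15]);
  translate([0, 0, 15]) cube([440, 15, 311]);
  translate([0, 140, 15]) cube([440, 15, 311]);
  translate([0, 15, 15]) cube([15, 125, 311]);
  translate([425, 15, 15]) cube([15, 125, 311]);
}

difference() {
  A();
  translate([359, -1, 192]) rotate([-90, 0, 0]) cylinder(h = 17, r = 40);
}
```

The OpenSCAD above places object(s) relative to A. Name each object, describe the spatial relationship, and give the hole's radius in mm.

A is an open box. The open box has a circular hole through its front wall. The hole's radius is 40 mm.

The subtracted cylinder has r = 40 mm.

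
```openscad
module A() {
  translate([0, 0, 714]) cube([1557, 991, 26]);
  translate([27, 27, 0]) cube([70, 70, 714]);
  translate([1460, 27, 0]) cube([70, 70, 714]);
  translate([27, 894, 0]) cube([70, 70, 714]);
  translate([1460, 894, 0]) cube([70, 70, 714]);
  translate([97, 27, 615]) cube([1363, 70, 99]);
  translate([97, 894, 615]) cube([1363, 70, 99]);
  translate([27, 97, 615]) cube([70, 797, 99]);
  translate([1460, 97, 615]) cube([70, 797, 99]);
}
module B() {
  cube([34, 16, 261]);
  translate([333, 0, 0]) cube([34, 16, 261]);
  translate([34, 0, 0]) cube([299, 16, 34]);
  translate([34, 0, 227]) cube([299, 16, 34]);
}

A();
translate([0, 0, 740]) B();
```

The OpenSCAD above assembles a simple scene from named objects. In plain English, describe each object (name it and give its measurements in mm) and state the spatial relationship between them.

A is a table with a 1557×991 mm rectangular top, 26 mm thick, top surface at z = 740 mm, supported by four 70×70 mm square legs, each inset 27 mm from the nearest pair of top edges, running from the floor. Four apron rails, 70 mm thick and 99 mm tall, run between adjacent legs with their top edges flush with the underside of the top and their outer faces flush with the legs' outer faces.

B is a rectangular picture frame lying in the x–z plane (depth along y). The opening is 299 mm wide (x) by 193 mm tall (z), surrounded by a border 34 mm wide on all four sides. The frame is 16 mm deep and is made of two full-height vertical stiles with two horizontal rails fitted between them.

The picture frame is on top of the table.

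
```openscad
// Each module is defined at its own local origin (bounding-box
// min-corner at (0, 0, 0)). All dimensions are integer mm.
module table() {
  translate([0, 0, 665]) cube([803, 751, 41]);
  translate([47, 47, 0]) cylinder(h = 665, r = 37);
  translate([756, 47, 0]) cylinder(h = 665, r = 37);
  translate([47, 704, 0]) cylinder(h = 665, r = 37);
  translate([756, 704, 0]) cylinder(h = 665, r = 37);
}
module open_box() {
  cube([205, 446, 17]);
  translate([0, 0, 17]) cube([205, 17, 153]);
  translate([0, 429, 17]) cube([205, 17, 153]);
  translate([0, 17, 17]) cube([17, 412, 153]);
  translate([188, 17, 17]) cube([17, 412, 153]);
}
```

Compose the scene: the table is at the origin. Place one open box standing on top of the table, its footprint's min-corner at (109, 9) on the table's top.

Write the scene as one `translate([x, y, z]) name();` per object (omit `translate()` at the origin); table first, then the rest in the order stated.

table();
translate([109, 9, 706]) open_box();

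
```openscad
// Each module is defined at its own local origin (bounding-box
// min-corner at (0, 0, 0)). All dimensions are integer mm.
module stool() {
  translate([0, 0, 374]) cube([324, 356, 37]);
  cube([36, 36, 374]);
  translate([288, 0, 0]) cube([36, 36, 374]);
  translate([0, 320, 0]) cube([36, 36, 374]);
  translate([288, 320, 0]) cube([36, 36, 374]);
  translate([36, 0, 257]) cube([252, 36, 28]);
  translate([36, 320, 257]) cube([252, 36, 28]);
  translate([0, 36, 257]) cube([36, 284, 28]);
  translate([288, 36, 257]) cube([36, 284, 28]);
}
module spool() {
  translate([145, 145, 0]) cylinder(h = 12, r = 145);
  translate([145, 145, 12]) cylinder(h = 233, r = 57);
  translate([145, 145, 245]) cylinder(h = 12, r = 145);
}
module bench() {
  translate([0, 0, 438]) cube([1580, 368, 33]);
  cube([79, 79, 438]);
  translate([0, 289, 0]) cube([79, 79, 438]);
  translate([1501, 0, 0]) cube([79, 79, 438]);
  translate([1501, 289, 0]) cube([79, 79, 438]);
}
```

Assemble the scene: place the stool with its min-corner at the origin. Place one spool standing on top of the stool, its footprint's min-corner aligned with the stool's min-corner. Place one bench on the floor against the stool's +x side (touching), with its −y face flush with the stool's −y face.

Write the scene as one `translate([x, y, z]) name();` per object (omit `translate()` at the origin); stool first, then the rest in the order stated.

stool();
translate([0, 0, 411]) spool();
translate([324, 0, 0]) bench();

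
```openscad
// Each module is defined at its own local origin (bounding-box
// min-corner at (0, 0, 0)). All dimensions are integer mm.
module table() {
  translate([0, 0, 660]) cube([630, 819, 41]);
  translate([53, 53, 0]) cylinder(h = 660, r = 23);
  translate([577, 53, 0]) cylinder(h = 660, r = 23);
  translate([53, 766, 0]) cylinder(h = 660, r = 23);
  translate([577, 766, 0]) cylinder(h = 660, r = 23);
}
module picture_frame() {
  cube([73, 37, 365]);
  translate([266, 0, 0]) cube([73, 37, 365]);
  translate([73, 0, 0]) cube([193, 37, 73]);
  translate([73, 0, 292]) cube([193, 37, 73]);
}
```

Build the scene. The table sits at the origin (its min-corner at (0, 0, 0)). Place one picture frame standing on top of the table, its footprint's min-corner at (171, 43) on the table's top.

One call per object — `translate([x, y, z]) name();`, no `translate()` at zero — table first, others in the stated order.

table();
translate([171, 43, 701]) picture_frame();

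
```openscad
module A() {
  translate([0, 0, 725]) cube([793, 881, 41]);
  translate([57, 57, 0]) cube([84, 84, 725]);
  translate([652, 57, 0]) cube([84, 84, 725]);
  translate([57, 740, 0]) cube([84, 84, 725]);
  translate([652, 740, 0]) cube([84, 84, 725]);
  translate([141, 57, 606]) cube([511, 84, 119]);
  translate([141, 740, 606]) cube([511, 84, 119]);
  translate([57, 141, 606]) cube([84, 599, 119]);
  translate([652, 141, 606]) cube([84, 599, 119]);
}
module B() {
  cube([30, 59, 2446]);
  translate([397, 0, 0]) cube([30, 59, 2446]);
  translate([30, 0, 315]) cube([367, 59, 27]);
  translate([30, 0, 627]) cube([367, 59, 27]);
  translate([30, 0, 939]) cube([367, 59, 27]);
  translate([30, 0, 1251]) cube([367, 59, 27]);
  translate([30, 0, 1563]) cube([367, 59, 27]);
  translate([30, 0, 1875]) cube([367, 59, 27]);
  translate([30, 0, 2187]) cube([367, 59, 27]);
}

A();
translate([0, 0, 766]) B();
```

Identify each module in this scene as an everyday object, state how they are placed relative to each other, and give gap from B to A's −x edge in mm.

The ladder's min-x is at 0; the table's min-x is 0; gap = 0 mm.

A is a table. B is a ladder. The ladder is on top of the table. The gap from the ladder to the table's −x edge is 0 mm.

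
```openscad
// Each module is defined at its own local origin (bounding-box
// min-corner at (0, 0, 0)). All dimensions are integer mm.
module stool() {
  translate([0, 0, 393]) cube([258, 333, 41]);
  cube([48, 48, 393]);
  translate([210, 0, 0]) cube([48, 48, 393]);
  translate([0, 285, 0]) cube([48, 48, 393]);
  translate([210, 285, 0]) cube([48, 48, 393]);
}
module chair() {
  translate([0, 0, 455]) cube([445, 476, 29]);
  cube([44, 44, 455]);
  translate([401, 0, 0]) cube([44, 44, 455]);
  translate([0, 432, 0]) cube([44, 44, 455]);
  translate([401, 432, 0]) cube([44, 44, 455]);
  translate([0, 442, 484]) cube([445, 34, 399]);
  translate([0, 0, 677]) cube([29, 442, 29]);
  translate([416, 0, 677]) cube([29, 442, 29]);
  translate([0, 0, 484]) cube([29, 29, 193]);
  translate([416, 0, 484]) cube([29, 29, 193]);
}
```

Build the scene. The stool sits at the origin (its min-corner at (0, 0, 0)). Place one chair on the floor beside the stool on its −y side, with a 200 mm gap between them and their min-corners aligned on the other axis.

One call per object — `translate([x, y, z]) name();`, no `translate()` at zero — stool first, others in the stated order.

stool();
translate([0, -676, 0]) chair();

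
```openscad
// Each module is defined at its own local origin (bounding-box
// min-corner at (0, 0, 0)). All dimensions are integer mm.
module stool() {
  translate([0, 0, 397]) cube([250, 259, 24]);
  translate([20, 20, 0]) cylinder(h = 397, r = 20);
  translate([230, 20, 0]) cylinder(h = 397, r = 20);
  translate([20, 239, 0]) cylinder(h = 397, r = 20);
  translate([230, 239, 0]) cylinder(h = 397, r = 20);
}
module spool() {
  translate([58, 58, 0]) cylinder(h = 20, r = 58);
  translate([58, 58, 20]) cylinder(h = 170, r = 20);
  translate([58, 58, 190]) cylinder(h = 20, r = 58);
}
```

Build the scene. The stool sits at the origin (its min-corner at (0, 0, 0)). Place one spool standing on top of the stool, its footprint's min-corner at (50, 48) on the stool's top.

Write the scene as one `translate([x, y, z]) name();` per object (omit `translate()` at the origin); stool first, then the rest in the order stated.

stool();
translate([50, 48, 421]) spool();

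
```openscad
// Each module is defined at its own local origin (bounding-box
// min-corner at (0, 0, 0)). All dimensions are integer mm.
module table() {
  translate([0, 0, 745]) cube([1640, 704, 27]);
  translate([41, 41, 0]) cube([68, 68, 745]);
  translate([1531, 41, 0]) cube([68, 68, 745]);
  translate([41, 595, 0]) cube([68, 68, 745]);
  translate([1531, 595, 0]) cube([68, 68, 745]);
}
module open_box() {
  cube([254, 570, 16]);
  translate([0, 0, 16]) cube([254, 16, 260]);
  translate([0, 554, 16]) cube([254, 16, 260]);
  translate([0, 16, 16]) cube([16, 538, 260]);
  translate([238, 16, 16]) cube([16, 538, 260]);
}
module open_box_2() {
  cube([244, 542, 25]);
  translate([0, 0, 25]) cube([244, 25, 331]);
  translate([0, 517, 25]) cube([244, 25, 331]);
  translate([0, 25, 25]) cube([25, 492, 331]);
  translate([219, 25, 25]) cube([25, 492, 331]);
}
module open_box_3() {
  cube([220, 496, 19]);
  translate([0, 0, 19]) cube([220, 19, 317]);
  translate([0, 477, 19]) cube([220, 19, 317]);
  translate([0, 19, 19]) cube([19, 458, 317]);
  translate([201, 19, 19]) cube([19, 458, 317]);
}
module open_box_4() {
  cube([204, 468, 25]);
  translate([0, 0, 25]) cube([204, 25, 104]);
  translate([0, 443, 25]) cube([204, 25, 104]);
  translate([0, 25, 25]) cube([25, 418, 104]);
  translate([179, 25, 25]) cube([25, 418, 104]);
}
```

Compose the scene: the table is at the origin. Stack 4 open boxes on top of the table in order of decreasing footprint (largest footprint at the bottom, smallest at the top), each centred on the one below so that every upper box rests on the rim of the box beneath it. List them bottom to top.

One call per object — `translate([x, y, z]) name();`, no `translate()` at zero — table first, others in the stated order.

table();
translate([693, 67, 772]) open_box();
translate([698, 81, 1048]) open_box_2();
translate([710, 104, 1404]) open_box_3();
translate([718, 118, 1740]) open_box_4();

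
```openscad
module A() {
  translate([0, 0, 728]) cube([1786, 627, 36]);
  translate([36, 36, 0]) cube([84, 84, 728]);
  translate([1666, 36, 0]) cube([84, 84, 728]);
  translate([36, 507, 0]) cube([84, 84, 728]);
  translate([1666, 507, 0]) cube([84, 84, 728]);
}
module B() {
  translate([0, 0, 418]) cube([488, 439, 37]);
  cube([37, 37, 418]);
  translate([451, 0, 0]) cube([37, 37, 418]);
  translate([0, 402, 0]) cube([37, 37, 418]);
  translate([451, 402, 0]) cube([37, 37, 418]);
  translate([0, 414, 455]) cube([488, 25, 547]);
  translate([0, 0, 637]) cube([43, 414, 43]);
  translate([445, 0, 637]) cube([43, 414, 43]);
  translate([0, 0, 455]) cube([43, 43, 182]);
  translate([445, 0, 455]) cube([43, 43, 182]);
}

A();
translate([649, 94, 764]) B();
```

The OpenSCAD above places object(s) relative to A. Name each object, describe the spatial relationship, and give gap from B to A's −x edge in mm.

The chair's min-x is at 649; the table's min-x is 0; gap = 649 mm.

A is a table. B is a chair. The chair is on top of the table, centred. The gap from the chair to the table's −x edge is 649 mm.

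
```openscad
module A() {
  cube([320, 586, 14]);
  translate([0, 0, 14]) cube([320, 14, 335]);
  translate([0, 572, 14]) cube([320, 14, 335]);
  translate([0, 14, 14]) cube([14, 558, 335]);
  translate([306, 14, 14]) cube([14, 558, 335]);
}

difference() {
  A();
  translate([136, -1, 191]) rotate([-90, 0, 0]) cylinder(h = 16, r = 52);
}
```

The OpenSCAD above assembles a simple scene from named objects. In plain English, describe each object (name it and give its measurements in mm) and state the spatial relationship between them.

A is an open-topped rectangular box: outside dimensions 320×586×349 mm, with a uniform wall and base thickness of 14 mm. The base is a full 320×586 slab on the floor; four walls sit on top of the base. The front and back walls (the −y and +y sides) span the full width; the two side walls fit between them.

The open box has a circular hole of radius 52 mm through its front wall, centred at (x = 136, z = 191).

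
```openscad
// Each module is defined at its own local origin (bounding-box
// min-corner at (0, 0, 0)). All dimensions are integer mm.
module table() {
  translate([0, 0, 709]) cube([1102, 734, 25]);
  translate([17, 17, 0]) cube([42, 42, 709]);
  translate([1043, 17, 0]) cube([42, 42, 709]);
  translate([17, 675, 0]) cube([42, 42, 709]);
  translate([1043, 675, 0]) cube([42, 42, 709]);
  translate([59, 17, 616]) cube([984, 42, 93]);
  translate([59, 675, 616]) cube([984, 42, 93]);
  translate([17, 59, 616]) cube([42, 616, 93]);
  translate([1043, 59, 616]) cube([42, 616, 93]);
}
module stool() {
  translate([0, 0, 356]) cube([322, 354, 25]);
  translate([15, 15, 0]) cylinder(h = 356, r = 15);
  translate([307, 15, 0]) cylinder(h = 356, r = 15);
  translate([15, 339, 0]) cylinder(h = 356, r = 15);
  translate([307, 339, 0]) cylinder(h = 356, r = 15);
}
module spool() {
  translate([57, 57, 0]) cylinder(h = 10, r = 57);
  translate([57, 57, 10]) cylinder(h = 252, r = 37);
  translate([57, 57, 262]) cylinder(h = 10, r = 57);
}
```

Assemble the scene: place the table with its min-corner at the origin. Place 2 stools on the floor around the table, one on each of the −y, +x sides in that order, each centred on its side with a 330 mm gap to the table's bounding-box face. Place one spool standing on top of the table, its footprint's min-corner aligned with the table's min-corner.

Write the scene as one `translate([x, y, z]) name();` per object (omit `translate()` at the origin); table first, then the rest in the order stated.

table();
translate([390, -684, 0]) stool();
translate([1432, 190, 0]) stool();
translate([0, 0, 734]) spool();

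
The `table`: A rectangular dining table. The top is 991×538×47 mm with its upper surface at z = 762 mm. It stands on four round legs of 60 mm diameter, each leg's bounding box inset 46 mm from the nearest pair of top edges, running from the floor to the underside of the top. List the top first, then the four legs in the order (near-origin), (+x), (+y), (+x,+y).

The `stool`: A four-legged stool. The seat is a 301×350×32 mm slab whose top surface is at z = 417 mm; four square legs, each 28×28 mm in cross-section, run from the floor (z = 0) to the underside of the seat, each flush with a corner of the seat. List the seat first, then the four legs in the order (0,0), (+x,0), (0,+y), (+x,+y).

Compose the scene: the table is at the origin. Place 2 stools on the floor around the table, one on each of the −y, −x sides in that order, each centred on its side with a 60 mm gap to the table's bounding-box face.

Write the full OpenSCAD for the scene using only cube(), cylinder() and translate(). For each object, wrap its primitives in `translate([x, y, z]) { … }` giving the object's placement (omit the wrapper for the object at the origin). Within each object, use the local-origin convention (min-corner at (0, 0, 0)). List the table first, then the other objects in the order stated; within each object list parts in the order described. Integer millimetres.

translate([0, 0, 715]) cube([991, 538, 47]);
translate([76, 76, 0]) cylinder(h = 715, r = 30);
translate([915, 76, 0]) cylinder(h = 715, r = 30);
translate([76, 462, 0]) cylinder(h = 715, r = 30);
translate([915, 462, 0]) cylinder(h = 715, r = 30);
translate([345, -410, 0]) {
  translate([0, 0, 385]) cube([301, 350, 32]);
  cube([28, 28, 385]);
  translate([273, 0, 0]) cube([28, 28, 385]);
  translate([0, 322, 0]) cube([28, 28, 385]);
  translate([273, 322, 0]) cube([28, 28, 385]);
}
translate([-361, 94, 0]) {
  translate([0, 0, 385]) cube([301, 350, 32]);
  cube([28, 28, 385]);
  translate([273, 0, 0]) cube([28, 28, 385]);
  translate([0, 322, 0]) cube([28, 28, 385]);
  translate([273, 322, 0]) cube([28, 28, 385]);
}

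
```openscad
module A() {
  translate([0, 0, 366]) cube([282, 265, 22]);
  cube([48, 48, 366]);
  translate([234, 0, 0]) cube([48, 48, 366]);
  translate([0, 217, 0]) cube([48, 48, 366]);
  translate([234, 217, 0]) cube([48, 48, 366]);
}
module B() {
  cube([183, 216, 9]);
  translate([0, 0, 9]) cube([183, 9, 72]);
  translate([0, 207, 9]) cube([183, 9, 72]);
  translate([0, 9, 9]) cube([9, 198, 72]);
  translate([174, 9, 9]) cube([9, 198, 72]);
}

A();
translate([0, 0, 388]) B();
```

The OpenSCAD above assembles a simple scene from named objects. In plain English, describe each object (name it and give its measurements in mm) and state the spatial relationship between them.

A is a four-legged stool. The seat is 282×265 mm, 22 mm thick, top at z = 388 mm. It stands on four square legs, each 48×48 mm in cross-section, from z = 0 to the seat underside, each flush with a corner of the seat.

B is an open-topped rectangular box: outside dimensions 183×216×81 mm, with a uniform wall and base thickness of 9 mm. The base is a full 183×216 slab on the floor; four walls sit on top of the base. The front and back walls (the −y and +y sides) span the full width; the two side walls fit between them.

The open box is on top of the stool.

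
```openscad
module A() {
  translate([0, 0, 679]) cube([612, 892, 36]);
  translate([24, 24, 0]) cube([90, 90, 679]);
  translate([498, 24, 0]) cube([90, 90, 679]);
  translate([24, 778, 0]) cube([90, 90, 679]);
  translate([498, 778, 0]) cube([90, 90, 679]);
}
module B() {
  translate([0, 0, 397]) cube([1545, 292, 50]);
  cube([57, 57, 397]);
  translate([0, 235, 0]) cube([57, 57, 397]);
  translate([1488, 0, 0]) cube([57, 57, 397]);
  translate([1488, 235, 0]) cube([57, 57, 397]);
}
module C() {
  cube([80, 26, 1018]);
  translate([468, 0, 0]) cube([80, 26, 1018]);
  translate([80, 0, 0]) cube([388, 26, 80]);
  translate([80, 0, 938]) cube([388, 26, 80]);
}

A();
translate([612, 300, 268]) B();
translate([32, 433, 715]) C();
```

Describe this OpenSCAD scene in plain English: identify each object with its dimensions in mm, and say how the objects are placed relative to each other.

A is a table: top 612 mm (x) × 892 mm (y), 36 mm thick, upper face at z = 715 mm, on four 90×90 mm square legs, each inset 24 mm from the nearest pair of top edges, running from z = 0 to the bottom of the top.

B is a long wooden bench with a 1545 mm (x) × 292 mm (y) seat, 50 mm thick, its top surface 447 mm above the floor. Four 57 mm square legs at the seat corners, flush with the edges, run from z = 0 to the seat underside.

C is a rectangular picture frame lying in the x–z plane (depth along y). The opening is 388 mm wide (x) by 858 mm tall (z), surrounded by a border 80 mm wide on all four sides. The frame is 26 mm deep and is made of two full-height vertical stiles with two horizontal rails fitted between them.

The bench is beside the table with their tops flush at z = 715. The picture frame is on top of the table, centred.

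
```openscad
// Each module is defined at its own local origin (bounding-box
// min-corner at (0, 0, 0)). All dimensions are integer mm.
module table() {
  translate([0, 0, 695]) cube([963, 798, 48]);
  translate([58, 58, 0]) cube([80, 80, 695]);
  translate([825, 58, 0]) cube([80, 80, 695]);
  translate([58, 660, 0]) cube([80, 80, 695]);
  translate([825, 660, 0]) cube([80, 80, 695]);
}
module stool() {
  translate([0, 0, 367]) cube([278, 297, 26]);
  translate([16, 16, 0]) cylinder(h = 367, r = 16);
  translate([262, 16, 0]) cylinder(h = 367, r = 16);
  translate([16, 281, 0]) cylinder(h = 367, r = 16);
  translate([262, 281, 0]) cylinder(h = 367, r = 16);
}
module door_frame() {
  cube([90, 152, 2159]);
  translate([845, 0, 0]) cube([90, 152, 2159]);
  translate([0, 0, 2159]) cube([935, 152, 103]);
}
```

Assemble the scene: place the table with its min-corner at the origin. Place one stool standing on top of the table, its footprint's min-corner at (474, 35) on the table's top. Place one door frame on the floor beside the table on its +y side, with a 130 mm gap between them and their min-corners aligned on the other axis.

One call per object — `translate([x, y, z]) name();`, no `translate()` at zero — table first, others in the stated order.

table();
translate([474, 35, 743]) stool();
translate([0, 928, 0]) door_frame();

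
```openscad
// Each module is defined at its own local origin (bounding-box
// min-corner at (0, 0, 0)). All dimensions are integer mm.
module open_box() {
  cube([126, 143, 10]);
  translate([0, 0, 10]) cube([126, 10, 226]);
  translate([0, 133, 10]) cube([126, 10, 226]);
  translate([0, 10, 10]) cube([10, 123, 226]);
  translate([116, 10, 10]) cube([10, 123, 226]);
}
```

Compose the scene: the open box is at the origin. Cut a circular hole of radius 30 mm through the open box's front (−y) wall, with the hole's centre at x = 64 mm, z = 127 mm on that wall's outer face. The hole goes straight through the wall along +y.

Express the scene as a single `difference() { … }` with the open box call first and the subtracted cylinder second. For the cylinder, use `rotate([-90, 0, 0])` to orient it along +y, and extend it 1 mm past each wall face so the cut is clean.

difference() {
  open_box();
  translate([64, -1, 127]) rotate([-90, 0, 0]) cylinder(h = 12, r = 30);
}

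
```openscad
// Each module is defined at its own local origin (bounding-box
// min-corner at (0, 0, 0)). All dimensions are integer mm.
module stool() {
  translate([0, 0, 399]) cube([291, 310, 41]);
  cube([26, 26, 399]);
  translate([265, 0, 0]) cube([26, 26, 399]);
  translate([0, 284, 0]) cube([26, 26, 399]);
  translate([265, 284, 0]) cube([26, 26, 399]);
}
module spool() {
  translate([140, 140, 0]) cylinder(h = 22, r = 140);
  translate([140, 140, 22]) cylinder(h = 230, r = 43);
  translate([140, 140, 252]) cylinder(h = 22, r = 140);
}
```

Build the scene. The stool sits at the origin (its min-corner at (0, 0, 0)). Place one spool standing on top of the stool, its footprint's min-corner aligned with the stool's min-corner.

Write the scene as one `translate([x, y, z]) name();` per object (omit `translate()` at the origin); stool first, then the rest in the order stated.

stool();
translate([0, 0, 440]) spool();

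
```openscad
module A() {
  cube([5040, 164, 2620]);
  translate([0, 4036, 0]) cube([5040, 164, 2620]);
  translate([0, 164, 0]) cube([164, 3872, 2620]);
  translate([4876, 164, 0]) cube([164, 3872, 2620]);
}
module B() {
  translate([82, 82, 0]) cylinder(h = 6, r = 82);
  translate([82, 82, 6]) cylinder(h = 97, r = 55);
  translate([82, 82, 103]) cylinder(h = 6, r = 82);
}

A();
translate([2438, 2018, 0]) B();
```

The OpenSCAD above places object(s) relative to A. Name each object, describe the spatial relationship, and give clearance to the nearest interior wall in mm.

A is a house frame. B is a spool. The spool sits inside the house frame, centred. The clearance to the nearest interior wall is 1854 mm.

Clearances: x = 2274, y = 1854; minimum 1854 mm.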